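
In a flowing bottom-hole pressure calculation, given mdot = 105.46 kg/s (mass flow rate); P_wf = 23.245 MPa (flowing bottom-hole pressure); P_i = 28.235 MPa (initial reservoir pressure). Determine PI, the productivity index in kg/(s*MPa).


PI = mdot / (P_i - P_wf)
PI = 105.46 / (28.235 - 23.245)
PI = 21.134 kg/(s*MPa)


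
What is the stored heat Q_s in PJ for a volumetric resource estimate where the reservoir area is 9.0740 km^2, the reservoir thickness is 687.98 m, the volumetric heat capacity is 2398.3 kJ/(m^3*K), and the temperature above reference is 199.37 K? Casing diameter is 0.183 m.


Step 1: Vr = A*1e6*hr = 9.074*1e6*687.98 = 6.242731e+09 m^3
Step 2: Q_s = Vr*rhoc*dT/1e12 = 6.242731e+09*2398.3*199.37/1e12 = 2985.0 PJ
Q_s = 2985.0 PJ


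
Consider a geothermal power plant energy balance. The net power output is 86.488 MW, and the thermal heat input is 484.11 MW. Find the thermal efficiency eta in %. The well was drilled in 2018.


eta = W_net / Q_in * 100
eta = 86.488 / 484.11 * 100
eta = 17.865 %


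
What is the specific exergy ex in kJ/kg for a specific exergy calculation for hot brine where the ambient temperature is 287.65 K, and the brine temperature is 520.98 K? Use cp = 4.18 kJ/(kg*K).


ex = cp * ((T_b - T_0) - T_0 * ln(T_b/T_0))
ex = 4.18 * ((520.98 - 287.65) - 287.65 * ln(520.98/287.65))
ex = 261.15 kJ/kg


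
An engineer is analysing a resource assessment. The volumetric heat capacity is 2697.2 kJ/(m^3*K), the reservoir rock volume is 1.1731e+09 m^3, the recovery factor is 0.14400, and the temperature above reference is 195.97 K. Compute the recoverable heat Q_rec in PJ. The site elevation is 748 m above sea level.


Step 1: Q_s = Vr*rhoc*dT/1e12 = 1.1731e+09*2697.2*195.97/1e12 = 620.0658 PJ
Step 2: Q_rec = Q_s * RF = 620.0658 * 0.144 = 89.289 PJ
Q_rec = 89.289 PJ


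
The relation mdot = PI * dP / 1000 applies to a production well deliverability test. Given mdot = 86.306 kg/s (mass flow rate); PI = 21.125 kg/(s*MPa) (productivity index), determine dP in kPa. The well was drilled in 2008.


dP = mdot * 1000 / PI
dP = 86.306 * 1000 / 21.125
dP = 4085.5 kPa


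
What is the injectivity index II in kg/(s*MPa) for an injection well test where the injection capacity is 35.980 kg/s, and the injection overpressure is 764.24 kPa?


II = mdot * 1000 / dP
II = 35.980 * 1000 / 764.24
II = 47.079 kg/(s*MPa)


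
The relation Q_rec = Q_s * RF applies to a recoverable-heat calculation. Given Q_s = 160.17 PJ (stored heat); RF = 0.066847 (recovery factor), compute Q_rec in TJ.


Q_rec = Q_s * RF
Q_rec = 160.17 * 0.066847
Q_rec = 10.70688 PJ
Convert: 10.70688 PJ * 1000.0 = 10707 TJ
Q_rec = 10707 TJ


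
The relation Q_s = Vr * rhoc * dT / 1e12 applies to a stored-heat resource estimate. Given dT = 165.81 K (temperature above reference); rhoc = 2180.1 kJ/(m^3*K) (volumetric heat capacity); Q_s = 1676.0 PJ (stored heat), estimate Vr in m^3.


Vr = Q_s * 1e12 / (rhoc * dT)
Vr = 1676.0 * 1e12 / (2180.1 * 165.81)
Vr = 4.6365e+09 m^3


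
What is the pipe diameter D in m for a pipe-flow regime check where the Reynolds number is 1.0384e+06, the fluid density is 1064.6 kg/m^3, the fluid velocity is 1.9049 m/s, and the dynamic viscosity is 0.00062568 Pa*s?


D = Re * mu / (rho * vel)
D = 1.0384e+06 * 0.00062568 / (1064.6 * 1.9049)
D = 0.32037 m


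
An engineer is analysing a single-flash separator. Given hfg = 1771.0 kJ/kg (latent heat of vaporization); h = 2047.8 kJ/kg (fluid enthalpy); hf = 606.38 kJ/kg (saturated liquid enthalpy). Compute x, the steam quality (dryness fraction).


x = (h - hf) / hfg
x = (2047.8 - 606.38) / 1771.0
x = 0.81390


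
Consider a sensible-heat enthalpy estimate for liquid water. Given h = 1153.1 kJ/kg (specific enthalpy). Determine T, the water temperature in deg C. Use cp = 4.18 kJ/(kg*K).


T = h / cp
T = 1153.1 / 4.18
T = 275.86 deg C


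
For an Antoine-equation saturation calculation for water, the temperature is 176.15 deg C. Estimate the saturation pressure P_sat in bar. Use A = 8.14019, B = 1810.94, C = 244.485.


P_sat = 10^(A - B/(C + T)) / 760 * 0.101325
P_sat = 10^(8.14019 - 1810.94/(244.485 + 176.15)) / 760 * 0.101325
P_sat = 0.9116754 MPa
Convert: 0.9116754 MPa * 10.0 = 9.1168 bar
P_sat = 9.1168 bar


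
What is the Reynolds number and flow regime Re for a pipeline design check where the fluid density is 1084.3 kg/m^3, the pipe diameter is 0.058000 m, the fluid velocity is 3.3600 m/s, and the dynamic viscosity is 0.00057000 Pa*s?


Step 1: Re = rho*vel*D/mu = 1084.3*3.36*0.058/0.00057 = 3.7072e+05
Step 2: Re = 3.7072e+05 > 4000, so flow is turbulent.
Re = 3.7072e+05 (turbulent)


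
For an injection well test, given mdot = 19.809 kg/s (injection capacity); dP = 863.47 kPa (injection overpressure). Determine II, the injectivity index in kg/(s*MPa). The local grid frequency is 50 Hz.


II = mdot * 1000 / dP
II = 19.809 * 1000 / 863.47
II = 22.941 kg/(s*MPa)


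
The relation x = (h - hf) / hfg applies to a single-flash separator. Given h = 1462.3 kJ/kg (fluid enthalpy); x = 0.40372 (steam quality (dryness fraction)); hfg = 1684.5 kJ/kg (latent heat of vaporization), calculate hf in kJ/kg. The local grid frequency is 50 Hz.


hf = h - x * hfg
hf = 1462.3 - 0.40372 * 1684.5
hf = 782.23 kJ/kg


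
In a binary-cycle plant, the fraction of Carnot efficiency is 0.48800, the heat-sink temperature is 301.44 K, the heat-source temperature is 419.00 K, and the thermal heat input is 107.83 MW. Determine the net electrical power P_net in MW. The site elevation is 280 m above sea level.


Step 1: eta = (1 - Tc/Th)*f = (1 - 301.44/419.0)*0.488 = 0.1369195
Step 2: P_net = eta * Q_in = 0.1369195 * 107.83 = 14.764 MW
P_net = 14.764 MW


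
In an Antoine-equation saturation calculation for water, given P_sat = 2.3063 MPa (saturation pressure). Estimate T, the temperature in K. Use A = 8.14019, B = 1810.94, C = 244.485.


T = B / (A - log10(P_sat * 760 / 0.101325)) - C
T = 1810.94 / (8.14019 - log10(2.3063 * 760 / 0.101325)) - 244.485
T = 219.5995 deg C
Convert to K: 219.5995 + 273.15 = 492.75 K
T = 492.75 K


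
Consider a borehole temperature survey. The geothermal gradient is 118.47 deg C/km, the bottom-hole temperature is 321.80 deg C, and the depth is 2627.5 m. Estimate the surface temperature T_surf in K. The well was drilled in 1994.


T_surf = T_d - grad * d / 1000
T_surf = 321.80 - 118.47 * 2627.5 / 1000
T_surf = 10.52008 deg C
Convert to K: 10.52008 + 273.15 = 283.67 K
T_surf = 283.67 K


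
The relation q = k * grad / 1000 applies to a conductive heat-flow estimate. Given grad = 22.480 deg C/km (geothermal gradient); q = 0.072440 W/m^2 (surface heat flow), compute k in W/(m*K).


k = q * 1000 / grad
k = 0.072440 * 1000 / 22.480
k = 3.2224 W/(m*K)


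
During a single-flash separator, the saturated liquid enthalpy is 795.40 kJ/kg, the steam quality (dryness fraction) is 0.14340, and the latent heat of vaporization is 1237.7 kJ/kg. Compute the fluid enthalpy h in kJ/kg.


h = hf + x * hfg
h = 795.40 + 0.14340 * 1237.7
h = 972.89 kJ/kg


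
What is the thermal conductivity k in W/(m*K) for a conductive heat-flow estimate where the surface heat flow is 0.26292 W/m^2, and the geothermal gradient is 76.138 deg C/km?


k = q * 1000 / grad
k = 0.26292 * 1000 / 76.138
k = 3.4532 W/(m*K)


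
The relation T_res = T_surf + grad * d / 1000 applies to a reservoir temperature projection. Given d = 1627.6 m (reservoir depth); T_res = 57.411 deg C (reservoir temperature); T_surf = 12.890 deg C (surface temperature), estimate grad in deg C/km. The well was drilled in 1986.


grad = (T_res - T_surf) / d * 1000
grad = (57.411 - 12.890) / 1627.6 * 1000
grad = 27.354 deg C/km


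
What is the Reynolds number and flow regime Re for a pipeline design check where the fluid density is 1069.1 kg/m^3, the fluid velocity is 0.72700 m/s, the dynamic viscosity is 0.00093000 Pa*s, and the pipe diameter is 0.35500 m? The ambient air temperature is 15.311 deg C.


Step 1: Re = rho*vel*D/mu = 1069.1*0.727*0.355/0.00093 = 2.9669e+05
Step 2: Re = 2.9669e+05 > 4000, so flow is turbulent.
Re = 2.9669e+05 (turbulent)


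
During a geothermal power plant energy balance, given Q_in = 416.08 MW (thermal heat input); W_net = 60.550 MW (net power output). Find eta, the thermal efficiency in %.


eta = W_net / Q_in * 100
eta = 60.550 / 416.08 * 100
eta = 14.552 %


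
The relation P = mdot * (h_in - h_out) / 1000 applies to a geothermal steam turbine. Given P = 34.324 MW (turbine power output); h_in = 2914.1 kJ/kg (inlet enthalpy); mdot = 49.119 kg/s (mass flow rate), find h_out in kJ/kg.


h_out = h_in - P * 1000 / mdot
h_out = 2914.1 - 34.324 * 1000 / 49.119
h_out = 2215.3 kJ/kg


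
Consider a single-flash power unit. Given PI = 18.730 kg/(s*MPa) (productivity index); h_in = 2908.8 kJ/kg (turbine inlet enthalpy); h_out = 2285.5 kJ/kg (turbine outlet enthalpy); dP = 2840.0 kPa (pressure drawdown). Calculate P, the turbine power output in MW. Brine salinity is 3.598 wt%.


Step 1: mdot = PI * dP / 1000 = 18.73 * 2840.0 / 1000 = 53.19320 kg/s
Step 2: P = mdot*(h_in - h_out)/1000 = 53.19320*(2908.8 - 2285.5)/1000 = 33.155 MW
P = 33.155 MW


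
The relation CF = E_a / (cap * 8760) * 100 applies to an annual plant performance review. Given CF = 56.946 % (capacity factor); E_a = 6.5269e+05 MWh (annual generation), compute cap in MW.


cap = E_a / (CF/100 * 8760)
cap = 6.5269e+05 / (56.946/100 * 8760)
cap = 130.84 MW


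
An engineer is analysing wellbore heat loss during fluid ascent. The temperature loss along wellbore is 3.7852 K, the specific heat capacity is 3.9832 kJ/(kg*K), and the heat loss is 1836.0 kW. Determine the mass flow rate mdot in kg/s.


mdot = Q_loss / (cp * dT)
mdot = 1836.0 / (3.9832 * 3.7852)
mdot = 121.77 kg/s


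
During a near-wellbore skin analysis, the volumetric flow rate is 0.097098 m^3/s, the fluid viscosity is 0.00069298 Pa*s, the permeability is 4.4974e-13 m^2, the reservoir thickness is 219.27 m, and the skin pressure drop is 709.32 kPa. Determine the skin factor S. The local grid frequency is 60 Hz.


S = dP_s * 1000 * 2*pi*k*hr / (q*mu)
S = 709.32 * 1000 * 2*pi*4.4974e-13*219.27 / (0.097098*0.00069298)
S = 6.5318


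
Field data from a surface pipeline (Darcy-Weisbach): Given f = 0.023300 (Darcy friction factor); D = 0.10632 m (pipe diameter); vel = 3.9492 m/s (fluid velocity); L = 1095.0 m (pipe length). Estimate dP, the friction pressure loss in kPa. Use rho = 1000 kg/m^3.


dP = f * (L/D) * (rho*vel^2/2) / 1000
dP = 0.023300 * (1095.0/0.10632) * (1000*3.9492^2/2) / 1000
dP = 1871.3 kPa


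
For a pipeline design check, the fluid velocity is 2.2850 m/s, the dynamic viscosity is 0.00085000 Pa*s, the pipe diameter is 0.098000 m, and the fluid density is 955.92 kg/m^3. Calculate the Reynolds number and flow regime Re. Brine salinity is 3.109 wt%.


Step 1: Re = rho*vel*D/mu = 955.92*2.285*0.098/0.00085 = 2.5183e+05
Step 2: Re = 2.5183e+05 > 4000, so flow is turbulent.
Re = 2.5183e+05 (turbulent)


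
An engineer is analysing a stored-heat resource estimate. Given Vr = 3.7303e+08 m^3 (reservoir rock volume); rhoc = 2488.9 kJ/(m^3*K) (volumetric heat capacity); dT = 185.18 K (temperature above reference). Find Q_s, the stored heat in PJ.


Q_s = Vr * rhoc * dT / 1e12
Q_s = 3.7303e+08 * 2488.9 * 185.18 / 1e12
Q_s = 171.93 PJ


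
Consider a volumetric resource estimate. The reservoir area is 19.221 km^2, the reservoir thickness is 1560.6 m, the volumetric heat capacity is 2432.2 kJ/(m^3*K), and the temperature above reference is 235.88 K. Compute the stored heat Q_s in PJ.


Step 1: Vr = A*1e6*hr = 19.221*1e6*1560.6 = 2.999629e+10 m^3
Step 2: Q_s = Vr*rhoc*dT/1e12 = 2.999629e+10*2432.2*235.88/1e12 = 17209 PJ
Q_s = 17209 PJ


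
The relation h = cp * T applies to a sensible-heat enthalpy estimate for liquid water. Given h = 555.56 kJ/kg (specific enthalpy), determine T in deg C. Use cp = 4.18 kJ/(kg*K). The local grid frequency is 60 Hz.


T = h / cp
T = 555.56 / 4.18
T = 132.91 deg C


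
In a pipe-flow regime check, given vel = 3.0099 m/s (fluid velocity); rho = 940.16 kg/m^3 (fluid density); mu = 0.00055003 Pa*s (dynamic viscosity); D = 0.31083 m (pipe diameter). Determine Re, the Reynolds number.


Re = rho * vel * D / mu
Re = 940.16 * 3.0099 * 0.31083 / 0.00055003
Re = 1.5992e+06


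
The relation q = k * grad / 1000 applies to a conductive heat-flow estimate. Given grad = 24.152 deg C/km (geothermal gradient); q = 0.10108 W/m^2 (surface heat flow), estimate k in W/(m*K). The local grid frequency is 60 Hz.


k = q * 1000 / grad
k = 0.10108 * 1000 / 24.152
k = 4.1852 W/(m*K)


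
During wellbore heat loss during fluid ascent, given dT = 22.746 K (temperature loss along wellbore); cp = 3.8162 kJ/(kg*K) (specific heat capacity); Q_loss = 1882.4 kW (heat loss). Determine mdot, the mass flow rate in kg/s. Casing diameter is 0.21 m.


mdot = Q_loss / (cp * dT)
mdot = 1882.4 / (3.8162 * 22.746)
mdot = 21.686 kg/s


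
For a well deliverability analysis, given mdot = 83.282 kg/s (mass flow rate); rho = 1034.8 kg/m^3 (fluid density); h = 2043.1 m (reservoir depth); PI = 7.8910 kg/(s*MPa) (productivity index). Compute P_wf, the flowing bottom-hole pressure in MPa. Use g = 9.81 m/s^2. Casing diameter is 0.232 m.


Step 1: P_i = rho*g*h/1e6 = 1034.8*9.81*2043.1/1e6 = 20.74030 MPa
Step 2: P_wf = P_i - mdot/PI = 20.74030 - 83.282/7.891 = 10.186 MPa
P_wf = 10.186 MPa


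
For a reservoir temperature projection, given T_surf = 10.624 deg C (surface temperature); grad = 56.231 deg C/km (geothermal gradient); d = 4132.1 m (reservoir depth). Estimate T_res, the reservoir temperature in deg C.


T_res = T_surf + grad * d / 1000
T_res = 10.624 + 56.231 * 4132.1 / 1000
T_res = 242.98 deg C


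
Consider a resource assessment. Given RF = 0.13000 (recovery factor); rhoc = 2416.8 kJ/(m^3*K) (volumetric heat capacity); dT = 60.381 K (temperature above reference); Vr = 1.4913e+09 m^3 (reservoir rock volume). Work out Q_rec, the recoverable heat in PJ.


Step 1: Q_s = Vr*rhoc*dT/1e12 = 1.4913e+09*2416.8*60.381/1e12 = 217.6236 PJ
Step 2: Q_rec = Q_s * RF = 217.6236 * 0.13 = 28.291 PJ
Q_rec = 28.291 PJ


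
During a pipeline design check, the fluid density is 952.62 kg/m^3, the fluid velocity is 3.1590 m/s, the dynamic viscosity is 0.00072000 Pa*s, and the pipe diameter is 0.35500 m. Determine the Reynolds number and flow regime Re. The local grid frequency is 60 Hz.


Step 1: Re = rho*vel*D/mu = 952.62*3.159*0.355/0.00072 = 1.4838e+06
Step 2: Re = 1.4838e+06 > 4000, so flow is turbulent.
Re = 1.4838e+06 (turbulent)


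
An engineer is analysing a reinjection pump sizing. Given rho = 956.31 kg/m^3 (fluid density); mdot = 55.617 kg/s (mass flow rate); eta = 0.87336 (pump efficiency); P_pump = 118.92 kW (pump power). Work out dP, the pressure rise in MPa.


dP = P_pump * rho * eta / mdot
dP = 118.92 * 956.31 * 0.87336 / 55.617
dP = 1785.827 kPa
Convert: 1785.827 kPa * 0.001 = 1.7858 MPa
dP = 1.7858 MPa


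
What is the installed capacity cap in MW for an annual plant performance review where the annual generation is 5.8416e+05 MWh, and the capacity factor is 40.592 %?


cap = E_a / (CF/100 * 8760)
cap = 5.8416e+05 / (40.592/100 * 8760)
cap = 164.28 MW


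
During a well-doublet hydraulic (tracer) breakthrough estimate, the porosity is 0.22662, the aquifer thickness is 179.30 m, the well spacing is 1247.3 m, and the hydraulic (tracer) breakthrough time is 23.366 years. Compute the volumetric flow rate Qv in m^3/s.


Qv = pi*hr*phi*L^2 / (3*t_bt*365.25*86400)
Qv = pi*179.30*0.22662*1247.3^2 / (3*23.366*365.25*86400)
Qv = 0.089776 m^3/s


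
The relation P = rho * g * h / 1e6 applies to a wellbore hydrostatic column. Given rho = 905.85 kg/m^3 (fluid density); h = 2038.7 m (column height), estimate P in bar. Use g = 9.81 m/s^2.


P = rho * g * h / 1e6
P = 905.85 * 9.81 * 2038.7 / 1e6
P = 18.11668 MPa
Convert: 18.11668 MPa * 10.0 = 181.17 bar
P = 181.17 bar


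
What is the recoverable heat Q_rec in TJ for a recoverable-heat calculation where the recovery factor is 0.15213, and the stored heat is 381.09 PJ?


Q_rec = Q_s * RF
Q_rec = 381.09 * 0.15213
Q_rec = 57.97522 PJ
Convert: 57.97522 PJ * 1000.0 = 57975 TJ
Q_rec = 57975 TJ


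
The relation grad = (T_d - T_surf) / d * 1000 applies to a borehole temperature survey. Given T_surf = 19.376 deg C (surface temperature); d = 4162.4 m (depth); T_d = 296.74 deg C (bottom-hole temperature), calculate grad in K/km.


grad = (T_d - T_surf) / d * 1000
grad = (296.74 - 19.376) / 4162.4 * 1000
grad = 66.63559 deg C/km
Convert: 66.63559 deg C/km * 1.0 = 66.636 K/km
grad = 66.636 K/km


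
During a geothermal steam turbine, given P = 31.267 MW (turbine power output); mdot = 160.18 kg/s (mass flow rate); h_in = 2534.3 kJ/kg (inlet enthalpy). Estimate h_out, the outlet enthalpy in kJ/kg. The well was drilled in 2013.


h_out = h_in - P * 1000 / mdot
h_out = 2534.3 - 31.267 * 1000 / 160.18
h_out = 2339.1 kJ/kg


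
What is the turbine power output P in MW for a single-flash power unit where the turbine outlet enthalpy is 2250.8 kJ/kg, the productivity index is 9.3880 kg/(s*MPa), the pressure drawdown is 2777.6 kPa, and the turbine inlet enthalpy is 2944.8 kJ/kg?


Step 1: mdot = PI * dP / 1000 = 9.388 * 2777.6 / 1000 = 26.07611 kg/s
Step 2: P = mdot*(h_in - h_out)/1000 = 26.07611*(2944.8 - 2250.8)/1000 = 18.097 MW
P = 18.097 MW


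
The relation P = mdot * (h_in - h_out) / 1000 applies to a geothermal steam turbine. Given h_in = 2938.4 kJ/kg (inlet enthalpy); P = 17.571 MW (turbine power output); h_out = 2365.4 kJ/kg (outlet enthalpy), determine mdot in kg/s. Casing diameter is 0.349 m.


mdot = P * 1000 / (h_in - h_out)
mdot = 17.571 * 1000 / (2938.4 - 2365.4)
mdot = 30.665 kg/s


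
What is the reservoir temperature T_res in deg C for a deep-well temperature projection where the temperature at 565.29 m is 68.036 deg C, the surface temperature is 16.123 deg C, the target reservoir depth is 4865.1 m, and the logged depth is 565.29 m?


Step 1: grad = (T_d1 - T_surf)/d1 * 1000 = (68.036 - 16.123)/565.29 * 1000 = 91.83428 deg C/km
Step 2: T_res = T_surf + grad*d2/1000 = 16.123 + 91.83428*4865.1/1000 = 462.91 deg C
T_res = 462.91 deg C


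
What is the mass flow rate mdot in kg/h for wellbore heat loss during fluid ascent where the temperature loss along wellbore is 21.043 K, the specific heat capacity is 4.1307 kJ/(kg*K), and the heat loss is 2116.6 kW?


mdot = Q_loss / (cp * dT)
mdot = 2116.6 / (4.1307 * 21.043)
mdot = 24.35048 kg/s
Convert: 24.35048 kg/s * 3600.0 = 87662 kg/h
mdot = 87662 kg/h


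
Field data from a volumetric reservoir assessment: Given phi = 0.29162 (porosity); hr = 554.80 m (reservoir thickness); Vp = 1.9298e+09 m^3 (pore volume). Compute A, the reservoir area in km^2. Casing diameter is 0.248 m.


A = Vp / (1e6 * hr * phi)
A = 1.9298e+09 / (1e6 * 554.80 * 0.29162)
A = 11.928 km^2


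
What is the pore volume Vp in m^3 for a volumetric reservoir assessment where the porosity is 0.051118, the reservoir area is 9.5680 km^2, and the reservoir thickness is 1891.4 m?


Vp = A * 1e6 * hr * phi
Vp = 9.5680 * 1e6 * 1891.4 * 0.051118
Vp = 9.2508e+08 m^3


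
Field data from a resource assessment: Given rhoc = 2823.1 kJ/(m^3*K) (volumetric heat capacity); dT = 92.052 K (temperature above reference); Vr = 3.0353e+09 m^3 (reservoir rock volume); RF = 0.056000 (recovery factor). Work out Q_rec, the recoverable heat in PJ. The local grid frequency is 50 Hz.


Step 1: Q_s = Vr*rhoc*dT/1e12 = 3.0353e+09*2823.1*92.052/1e12 = 788.7895 PJ
Step 2: Q_rec = Q_s * RF = 788.7895 * 0.056 = 44.172 PJ
Q_rec = 44.172 PJ


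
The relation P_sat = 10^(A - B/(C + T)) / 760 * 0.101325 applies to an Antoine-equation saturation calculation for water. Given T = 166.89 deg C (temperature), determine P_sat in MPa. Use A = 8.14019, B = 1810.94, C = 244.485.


P_sat = 10^(A - B/(C + T)) / 760 * 0.101325
P_sat = 10^(8.14019 - 1810.94/(244.485 + 166.89)) / 760 * 0.101325
P_sat = 0.72934 MPa


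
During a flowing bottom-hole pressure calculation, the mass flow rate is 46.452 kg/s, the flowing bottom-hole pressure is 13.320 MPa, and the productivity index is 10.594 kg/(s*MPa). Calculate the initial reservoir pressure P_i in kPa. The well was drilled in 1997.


P_i = P_wf + mdot / PI
P_i = 13.320 + 46.452 / 10.594
P_i = 17.70475 MPa
Convert: 17.70475 MPa * 1000.0 = 17705 kPa
P_i = 17705 kPa


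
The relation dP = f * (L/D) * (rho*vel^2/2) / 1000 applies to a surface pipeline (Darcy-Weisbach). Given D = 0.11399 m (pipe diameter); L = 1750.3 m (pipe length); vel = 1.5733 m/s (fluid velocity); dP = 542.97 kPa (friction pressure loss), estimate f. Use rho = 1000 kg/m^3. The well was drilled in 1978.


f = dP*1000 / ((L/D)*(rho*vel^2/2))
f = 542.97*1000 / ((1750.3/0.11399)*(1000*1.5733^2/2))
f = 0.028572


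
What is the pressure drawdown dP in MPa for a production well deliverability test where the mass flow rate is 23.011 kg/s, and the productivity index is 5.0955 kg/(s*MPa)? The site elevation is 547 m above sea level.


dP = mdot * 1000 / PI
dP = 23.011 * 1000 / 5.0955
dP = 4515.945 kPa
Convert: 4515.945 kPa * 0.001 = 4.5159 MPa
dP = 4.5159 MPa


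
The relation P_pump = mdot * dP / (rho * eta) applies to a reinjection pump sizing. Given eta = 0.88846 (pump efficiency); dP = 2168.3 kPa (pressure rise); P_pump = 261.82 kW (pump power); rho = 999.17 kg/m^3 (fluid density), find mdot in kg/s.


mdot = P_pump * rho * eta / dP
mdot = 261.82 * 999.17 * 0.88846 / 2168.3
mdot = 107.19 kg/s


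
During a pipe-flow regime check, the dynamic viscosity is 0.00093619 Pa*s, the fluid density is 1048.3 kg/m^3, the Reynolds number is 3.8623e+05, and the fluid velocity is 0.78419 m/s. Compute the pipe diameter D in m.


D = Re * mu / (rho * vel)
D = 3.8623e+05 * 0.00093619 / (1048.3 * 0.78419)
D = 0.43985 m


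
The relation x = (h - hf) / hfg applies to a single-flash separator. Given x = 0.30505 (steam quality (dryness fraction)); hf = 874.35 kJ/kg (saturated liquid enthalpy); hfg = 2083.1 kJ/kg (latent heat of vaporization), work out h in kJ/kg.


h = hf + x * hfg
h = 874.35 + 0.30505 * 2083.1
h = 1509.8 kJ/kg


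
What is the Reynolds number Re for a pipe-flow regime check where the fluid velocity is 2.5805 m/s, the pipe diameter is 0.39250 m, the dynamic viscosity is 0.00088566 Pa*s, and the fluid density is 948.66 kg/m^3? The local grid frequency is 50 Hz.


Re = rho * vel * D / mu
Re = 948.66 * 2.5805 * 0.39250 / 0.00088566
Re = 1.0849e+06


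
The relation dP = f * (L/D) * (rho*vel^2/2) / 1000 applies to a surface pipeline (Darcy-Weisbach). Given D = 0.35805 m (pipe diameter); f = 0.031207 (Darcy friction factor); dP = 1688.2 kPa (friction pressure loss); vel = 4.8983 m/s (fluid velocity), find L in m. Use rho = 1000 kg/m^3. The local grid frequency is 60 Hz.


L = dP*1000*D / (f*rho*vel^2/2)
L = 1688.2*1000*0.35805 / (0.031207*1000*4.8983^2/2)
L = 1614.6 m


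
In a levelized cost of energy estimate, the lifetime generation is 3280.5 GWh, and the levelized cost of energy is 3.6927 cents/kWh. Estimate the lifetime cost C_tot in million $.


C_tot = LCOE / 100 * E_tot
C_tot = 3.6927 / 100 * 3280.5
C_tot = 121.14 million $


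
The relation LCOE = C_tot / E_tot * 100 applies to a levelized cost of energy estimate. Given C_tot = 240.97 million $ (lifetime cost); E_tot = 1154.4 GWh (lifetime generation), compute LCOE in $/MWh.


LCOE = C_tot / E_tot * 100
LCOE = 240.97 / 1154.4 * 100
LCOE = 20.87405 cents/kWh
Convert: 20.87405 cents/kWh * 10.0 = 208.74 $/MWh
LCOE = 208.74 $/MWh


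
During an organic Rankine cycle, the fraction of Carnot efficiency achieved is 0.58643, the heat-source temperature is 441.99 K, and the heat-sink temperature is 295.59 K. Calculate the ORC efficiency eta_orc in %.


eta_orc = (1 - Tc/Th) * f * 100
eta_orc = (1 - 295.59/441.99) * 0.58643 * 100
eta_orc = 19.424 %


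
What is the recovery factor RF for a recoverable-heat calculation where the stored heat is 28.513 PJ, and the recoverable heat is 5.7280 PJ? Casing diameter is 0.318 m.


RF = Q_rec / Q_s
RF = 5.7280 / 28.513
RF = 0.20089


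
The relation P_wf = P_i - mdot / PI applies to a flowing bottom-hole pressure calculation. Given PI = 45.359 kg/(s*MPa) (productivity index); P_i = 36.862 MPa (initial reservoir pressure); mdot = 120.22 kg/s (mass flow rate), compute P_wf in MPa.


P_wf = P_i - mdot / PI
P_wf = 36.862 - 120.22 / 45.359
P_wf = 34.212 MPa


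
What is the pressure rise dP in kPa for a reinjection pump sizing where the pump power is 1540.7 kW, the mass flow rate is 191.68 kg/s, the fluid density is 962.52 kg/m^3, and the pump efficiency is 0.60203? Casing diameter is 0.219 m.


dP = P_pump * rho * eta / mdot
dP = 1540.7 * 962.52 * 0.60203 / 191.68
dP = 4657.7 kPa


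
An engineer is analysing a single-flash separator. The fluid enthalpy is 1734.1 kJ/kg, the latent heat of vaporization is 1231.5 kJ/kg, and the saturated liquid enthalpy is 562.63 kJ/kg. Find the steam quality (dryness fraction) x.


x = (h - hf) / hfg
x = (1734.1 - 562.63) / 1231.5
x = 0.95125


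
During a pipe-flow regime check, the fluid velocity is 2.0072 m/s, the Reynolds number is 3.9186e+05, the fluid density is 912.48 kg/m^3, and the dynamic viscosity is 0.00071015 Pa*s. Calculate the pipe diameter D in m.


D = Re * mu / (rho * vel)
D = 3.9186e+05 * 0.00071015 / (912.48 * 2.0072)
D = 0.15194 m


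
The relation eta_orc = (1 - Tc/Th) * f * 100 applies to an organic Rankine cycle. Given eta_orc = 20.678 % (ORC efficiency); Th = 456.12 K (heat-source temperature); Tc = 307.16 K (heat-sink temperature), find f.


f = (eta_orc/100) / (1 - Tc/Th)
f = (20.678/100) / (1 - 307.16/456.12)
f = 0.63317


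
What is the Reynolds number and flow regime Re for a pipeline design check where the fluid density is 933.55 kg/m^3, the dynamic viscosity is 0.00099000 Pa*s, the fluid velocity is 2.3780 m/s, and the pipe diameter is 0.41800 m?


Step 1: Re = rho*vel*D/mu = 933.55*2.378*0.418/0.00099 = 9.3733e+05
Step 2: Re = 9.3733e+05 > 4000, so flow is turbulent.
Re = 9.3733e+05 (turbulent)


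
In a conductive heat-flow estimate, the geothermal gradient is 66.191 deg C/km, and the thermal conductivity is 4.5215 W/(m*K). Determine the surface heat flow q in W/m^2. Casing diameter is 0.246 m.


q = k * grad / 1000
q = 4.5215 * 66.191 / 1000
q = 0.29928 W/m^2


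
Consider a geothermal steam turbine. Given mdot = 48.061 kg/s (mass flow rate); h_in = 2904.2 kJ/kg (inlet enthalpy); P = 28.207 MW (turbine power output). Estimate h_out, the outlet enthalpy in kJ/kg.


h_out = h_in - P * 1000 / mdot
h_out = 2904.2 - 28.207 * 1000 / 48.061
h_out = 2317.3 kJ/kg


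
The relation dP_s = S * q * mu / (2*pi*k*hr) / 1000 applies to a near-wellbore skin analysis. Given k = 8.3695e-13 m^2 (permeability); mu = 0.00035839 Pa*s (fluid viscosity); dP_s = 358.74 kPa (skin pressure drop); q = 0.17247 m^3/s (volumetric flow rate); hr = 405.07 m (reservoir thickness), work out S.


S = dP_s * 1000 * 2*pi*k*hr / (q*mu)
S = 358.74 * 1000 * 2*pi*8.3695e-13*405.07 / (0.17247*0.00035839)
S = 12.363


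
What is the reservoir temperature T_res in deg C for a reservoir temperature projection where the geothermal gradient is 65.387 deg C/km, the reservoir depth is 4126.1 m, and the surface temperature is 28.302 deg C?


T_res = T_surf + grad * d / 1000
T_res = 28.302 + 65.387 * 4126.1 / 1000
T_res = 298.10 deg C


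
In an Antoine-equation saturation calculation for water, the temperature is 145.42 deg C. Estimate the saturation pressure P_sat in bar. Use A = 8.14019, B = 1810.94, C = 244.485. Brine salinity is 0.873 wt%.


P_sat = 10^(A - B/(C + T)) / 760 * 0.101325
P_sat = 10^(8.14019 - 1810.94/(244.485 + 145.42)) / 760 * 0.101325
P_sat = 0.4173743 MPa
Convert: 0.4173743 MPa * 10.0 = 4.1737 bar
P_sat = 4.1737 bar


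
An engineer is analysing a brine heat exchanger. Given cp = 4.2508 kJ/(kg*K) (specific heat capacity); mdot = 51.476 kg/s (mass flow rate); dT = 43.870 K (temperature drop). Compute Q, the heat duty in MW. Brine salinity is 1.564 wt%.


Q = mdot * cp * dT / 1000
Q = 51.476 * 4.2508 * 43.870 / 1000
Q = 9.5994 MW


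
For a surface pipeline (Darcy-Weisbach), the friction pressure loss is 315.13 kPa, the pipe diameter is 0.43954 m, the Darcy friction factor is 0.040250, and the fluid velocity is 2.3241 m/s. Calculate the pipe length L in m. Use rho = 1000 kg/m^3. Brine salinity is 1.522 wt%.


L = dP*1000*D / (f*rho*vel^2/2)
L = 315.13*1000*0.43954 / (0.040250*1000*2.3241^2/2)
L = 1274.2 m


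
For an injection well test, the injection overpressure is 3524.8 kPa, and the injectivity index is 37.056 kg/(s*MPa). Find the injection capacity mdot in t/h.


mdot = II * dP / 1000
mdot = 37.056 * 3524.8 / 1000
mdot = 130.6150 kg/s
Convert: 130.6150 kg/s * 3.6 = 470.21 t/h
mdot = 470.21 t/h


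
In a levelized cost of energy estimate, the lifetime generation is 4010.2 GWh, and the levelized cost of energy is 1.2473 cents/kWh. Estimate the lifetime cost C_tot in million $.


C_tot = LCOE / 100 * E_tot
C_tot = 1.2473 / 100 * 4010.2
C_tot = 50.019 million $


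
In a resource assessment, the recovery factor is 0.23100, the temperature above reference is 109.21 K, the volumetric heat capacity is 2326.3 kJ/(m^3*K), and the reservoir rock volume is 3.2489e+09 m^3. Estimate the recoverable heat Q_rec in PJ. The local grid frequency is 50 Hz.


Step 1: Q_s = Vr*rhoc*dT/1e12 = 3.2489e+09*2326.3*109.21/1e12 = 825.4000 PJ
Step 2: Q_rec = Q_s * RF = 825.4000 * 0.231 = 190.67 PJ
Q_rec = 190.67 PJ


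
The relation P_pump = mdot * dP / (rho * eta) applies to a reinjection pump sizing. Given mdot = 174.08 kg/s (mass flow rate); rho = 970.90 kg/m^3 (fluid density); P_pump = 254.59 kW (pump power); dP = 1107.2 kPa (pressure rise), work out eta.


eta = mdot * dP / (rho * P_pump)
eta = 174.08 * 1107.2 / (970.90 * 254.59)
eta = 0.77976


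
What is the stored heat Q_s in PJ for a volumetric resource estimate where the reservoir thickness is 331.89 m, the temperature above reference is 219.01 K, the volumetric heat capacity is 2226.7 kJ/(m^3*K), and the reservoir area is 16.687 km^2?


Step 1: Vr = A*1e6*hr = 16.687*1e6*331.89 = 5.538248e+09 m^3
Step 2: Q_s = Vr*rhoc*dT/1e12 = 5.538248e+09*2226.7*219.01/1e12 = 2700.8 PJ
Q_s = 2700.8 PJ


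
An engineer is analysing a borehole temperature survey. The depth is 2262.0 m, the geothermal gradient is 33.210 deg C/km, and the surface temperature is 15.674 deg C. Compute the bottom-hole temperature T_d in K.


T_d = T_surf + grad * d / 1000
T_d = 15.674 + 33.210 * 2262.0 / 1000
T_d = 90.79502 deg C
Convert to K: 90.79502 + 273.15 = 363.95 K
T_d = 363.95 K


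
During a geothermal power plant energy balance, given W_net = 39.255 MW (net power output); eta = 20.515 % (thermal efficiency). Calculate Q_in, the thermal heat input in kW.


Q_in = W_net / (eta / 100)
Q_in = 39.255 / (20.515 / 100)
Q_in = 191.3478 MW
Convert: 191.3478 MW * 1000.0 = 1.9135e+05 kW
Q_in = 1.9135e+05 kW


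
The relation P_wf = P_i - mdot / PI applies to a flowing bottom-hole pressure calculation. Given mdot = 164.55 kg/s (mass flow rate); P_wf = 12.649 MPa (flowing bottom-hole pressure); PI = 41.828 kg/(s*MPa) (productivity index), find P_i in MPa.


P_i = P_wf + mdot / PI
P_i = 12.649 + 164.55 / 41.828
P_i = 16.583 MPa


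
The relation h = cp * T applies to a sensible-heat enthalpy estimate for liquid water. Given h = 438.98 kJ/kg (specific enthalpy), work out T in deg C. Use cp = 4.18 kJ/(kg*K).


T = h / cp
T = 438.98 / 4.18
T = 105.02 deg C


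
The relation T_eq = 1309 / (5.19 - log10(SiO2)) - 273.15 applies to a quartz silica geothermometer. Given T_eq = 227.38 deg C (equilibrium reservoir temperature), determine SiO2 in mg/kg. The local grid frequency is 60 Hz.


SiO2 = 10^(5.19 - 1309/(T_eq + 273.15))
SiO2 = 10^(5.19 - 1309/(227.38 + 273.15))
SiO2 = 375.64 mg/kg


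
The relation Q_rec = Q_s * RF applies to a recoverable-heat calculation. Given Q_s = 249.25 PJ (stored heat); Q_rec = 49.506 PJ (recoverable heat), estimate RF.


RF = Q_rec / Q_s
RF = 49.506 / 249.25
RF = 0.19862


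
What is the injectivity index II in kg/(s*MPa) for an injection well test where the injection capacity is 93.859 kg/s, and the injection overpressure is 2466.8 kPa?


II = mdot * 1000 / dP
II = 93.859 * 1000 / 2466.8
II = 38.049 kg/(s*MPa)


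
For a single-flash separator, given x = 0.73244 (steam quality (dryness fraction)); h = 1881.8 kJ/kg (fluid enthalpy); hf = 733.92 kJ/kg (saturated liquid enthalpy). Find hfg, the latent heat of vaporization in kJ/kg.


hfg = (h - hf) / x
hfg = (1881.8 - 733.92) / 0.73244
hfg = 1567.2 kJ/kg


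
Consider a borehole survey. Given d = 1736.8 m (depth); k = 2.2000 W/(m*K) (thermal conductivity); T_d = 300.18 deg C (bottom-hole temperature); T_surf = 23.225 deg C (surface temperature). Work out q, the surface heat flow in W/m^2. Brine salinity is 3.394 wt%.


Step 1: grad = (T_d - T_surf)/d * 1000 = (300.18 - 23.225)/1736.8 * 1000 = 159.4628 deg C/km
Step 2: q = k * grad / 1000 = 2.2 * 159.4628 / 1000 = 0.35082 W/m^2
q = 0.35082 W/m^2


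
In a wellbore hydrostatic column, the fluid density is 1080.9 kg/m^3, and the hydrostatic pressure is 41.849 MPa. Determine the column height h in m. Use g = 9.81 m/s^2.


h = P * 1e6 / (g * rho)
h = 41.849 * 1e6 / (9.81 * 1080.9)
h = 3946.7 m


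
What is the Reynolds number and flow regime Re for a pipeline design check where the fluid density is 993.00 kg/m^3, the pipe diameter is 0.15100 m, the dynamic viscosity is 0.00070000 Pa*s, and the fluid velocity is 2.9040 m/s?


Step 1: Re = rho*vel*D/mu = 993.0*2.904*0.151/0.0007 = 6.2205e+05
Step 2: Re = 6.2205e+05 > 4000, so flow is turbulent.
Re = 6.2205e+05 (turbulent)


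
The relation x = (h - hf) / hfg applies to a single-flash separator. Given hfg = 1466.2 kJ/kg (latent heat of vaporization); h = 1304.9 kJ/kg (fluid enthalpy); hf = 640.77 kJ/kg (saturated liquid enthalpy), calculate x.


x = (h - hf) / hfg
x = (1304.9 - 640.77) / 1466.2
x = 0.45296


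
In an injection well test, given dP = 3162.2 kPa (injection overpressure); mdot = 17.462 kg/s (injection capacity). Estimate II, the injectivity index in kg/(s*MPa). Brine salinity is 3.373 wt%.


II = mdot * 1000 / dP
II = 17.462 * 1000 / 3162.2
II = 5.5221 kg/(s*MPa)


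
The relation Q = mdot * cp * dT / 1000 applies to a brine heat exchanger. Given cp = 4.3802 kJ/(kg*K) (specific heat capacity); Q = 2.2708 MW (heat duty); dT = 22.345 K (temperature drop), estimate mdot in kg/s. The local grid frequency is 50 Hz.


mdot = Q * 1000 / (cp * dT)
mdot = 2.2708 * 1000 / (4.3802 * 22.345)
mdot = 23.201 kg/s


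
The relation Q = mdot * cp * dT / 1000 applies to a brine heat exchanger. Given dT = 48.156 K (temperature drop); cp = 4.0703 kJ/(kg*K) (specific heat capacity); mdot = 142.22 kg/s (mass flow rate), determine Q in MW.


Q = mdot * cp * dT / 1000
Q = 142.22 * 4.0703 * 48.156 / 1000
Q = 27.876 MW


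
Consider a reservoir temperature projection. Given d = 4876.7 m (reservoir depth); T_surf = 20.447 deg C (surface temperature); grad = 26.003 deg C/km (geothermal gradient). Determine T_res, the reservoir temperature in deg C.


T_res = T_surf + grad * d / 1000
T_res = 20.447 + 26.003 * 4876.7 / 1000
T_res = 147.26 deg C


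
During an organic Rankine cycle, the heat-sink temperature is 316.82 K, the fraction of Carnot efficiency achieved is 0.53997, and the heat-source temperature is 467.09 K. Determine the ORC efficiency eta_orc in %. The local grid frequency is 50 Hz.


eta_orc = (1 - Tc/Th) * f * 100
eta_orc = (1 - 316.82/467.09) * 0.53997 * 100
eta_orc = 17.372 %


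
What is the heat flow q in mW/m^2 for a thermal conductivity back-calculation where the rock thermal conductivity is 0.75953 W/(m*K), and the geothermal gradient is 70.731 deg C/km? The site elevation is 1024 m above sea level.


q = k * grad / 1000
q = 0.75953 * 70.731 / 1000
q = 0.05372232 W/m^2
Convert: 0.05372232 W/m^2 * 1000.0 = 53.722 mW/m^2
q = 53.722 mW/m^2


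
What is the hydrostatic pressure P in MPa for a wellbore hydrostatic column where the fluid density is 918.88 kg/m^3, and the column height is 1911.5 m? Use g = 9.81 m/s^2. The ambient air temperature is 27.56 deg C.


P = rho * g * h / 1e6
P = 918.88 * 9.81 * 1911.5 / 1e6
P = 17.231 MPa


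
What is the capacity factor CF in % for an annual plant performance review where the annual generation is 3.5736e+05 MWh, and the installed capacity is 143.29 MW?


CF = E_a / (cap * 8760) * 100
CF = 3.5736e+05 / (143.29 * 8760) * 100
CF = 28.470 %


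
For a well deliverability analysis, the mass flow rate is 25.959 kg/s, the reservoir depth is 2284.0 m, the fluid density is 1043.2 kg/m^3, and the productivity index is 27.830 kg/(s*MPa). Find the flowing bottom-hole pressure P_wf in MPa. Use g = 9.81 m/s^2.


Step 1: P_i = rho*g*h/1e6 = 1043.2*9.81*2284.0/1e6 = 23.37398 MPa
Step 2: P_wf = P_i - mdot/PI = 23.37398 - 25.959/27.83 = 22.441 MPa
P_wf = 22.441 MPa


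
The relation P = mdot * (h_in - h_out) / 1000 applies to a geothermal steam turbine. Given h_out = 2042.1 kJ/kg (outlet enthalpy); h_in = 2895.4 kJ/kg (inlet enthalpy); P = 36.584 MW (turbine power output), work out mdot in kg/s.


mdot = P * 1000 / (h_in - h_out)
mdot = 36.584 * 1000 / (2895.4 - 2042.1)
mdot = 42.874 kg/s


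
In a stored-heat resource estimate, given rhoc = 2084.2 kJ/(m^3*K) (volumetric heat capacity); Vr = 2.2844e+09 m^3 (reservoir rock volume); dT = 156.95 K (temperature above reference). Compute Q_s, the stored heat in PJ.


Q_s = Vr * rhoc * dT / 1e12
Q_s = 2.2844e+09 * 2084.2 * 156.95 / 1e12
Q_s = 747.26 PJ


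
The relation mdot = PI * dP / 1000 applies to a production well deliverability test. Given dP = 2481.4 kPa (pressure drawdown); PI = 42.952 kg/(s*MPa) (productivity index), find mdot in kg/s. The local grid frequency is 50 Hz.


mdot = PI * dP / 1000
mdot = 42.952 * 2481.4 / 1000
mdot = 106.58 kg/s


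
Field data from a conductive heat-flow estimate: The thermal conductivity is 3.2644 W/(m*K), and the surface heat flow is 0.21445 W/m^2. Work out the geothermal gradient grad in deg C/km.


grad = q * 1000 / k
grad = 0.21445 * 1000 / 3.2644
grad = 65.694 deg C/km


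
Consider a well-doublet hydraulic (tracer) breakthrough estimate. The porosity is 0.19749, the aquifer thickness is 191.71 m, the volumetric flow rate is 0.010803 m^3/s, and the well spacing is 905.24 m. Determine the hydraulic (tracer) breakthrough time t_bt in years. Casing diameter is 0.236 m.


t_bt = pi * hr * phi * L^2 / (3 * Qv) / (365.25*86400)
t_bt = pi * 191.71 * 0.19749 * 905.24^2 / (3 * 0.010803) / (365.25*86400)
t_bt = 95.301 years


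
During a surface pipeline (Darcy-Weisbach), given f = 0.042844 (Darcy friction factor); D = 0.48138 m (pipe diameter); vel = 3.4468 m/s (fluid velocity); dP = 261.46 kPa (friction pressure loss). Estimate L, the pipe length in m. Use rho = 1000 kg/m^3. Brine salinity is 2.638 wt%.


L = dP*1000*D / (f*rho*vel^2/2)
L = 261.46*1000*0.48138 / (0.042844*1000*3.4468^2/2)
L = 494.54 m


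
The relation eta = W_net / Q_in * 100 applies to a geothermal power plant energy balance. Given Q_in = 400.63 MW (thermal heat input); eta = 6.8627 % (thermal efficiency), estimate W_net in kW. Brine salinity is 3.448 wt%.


W_net = eta / 100 * Q_in
W_net = 6.8627 / 100 * 400.63
W_net = 27.49404 MW
Convert: 27.49404 MW * 1000.0 = 27494 kW
W_net = 27494 kW


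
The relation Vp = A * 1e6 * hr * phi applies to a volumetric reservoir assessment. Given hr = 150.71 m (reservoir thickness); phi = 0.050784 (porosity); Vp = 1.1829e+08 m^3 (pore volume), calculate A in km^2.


A = Vp / (1e6 * hr * phi)
A = 1.1829e+08 / (1e6 * 150.71 * 0.050784)
A = 15.455 km^2
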